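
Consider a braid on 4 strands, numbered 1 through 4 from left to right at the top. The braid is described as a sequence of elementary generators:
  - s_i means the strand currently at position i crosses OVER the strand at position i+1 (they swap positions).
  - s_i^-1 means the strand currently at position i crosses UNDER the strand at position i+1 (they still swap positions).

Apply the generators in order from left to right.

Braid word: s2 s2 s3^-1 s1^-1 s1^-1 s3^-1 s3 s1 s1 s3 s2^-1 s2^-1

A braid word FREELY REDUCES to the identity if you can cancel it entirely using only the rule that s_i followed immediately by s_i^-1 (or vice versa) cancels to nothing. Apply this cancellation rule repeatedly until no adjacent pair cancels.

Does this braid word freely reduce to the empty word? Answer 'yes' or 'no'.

Gen 1 (s2): push. Stack: [s2]
Gen 2 (s2): push. Stack: [s2 s2]
Gen 3 (s3^-1): push. Stack: [s2 s2 s3^-1]
Gen 4 (s1^-1): push. Stack: [s2 s2 s3^-1 s1^-1]
Gen 5 (s1^-1): push. Stack: [s2 s2 s3^-1 s1^-1 s1^-1]
Gen 6 (s3^-1): push. Stack: [s2 s2 s3^-1 s1^-1 s1^-1 s3^-1]
Gen 7 (s3): cancels prior s3^-1. Stack: [s2 s2 s3^-1 s1^-1 s1^-1]
Gen 8 (s1): cancels prior s1^-1. Stack: [s2 s2 s3^-1 s1^-1]
Gen 9 (s1): cancels prior s1^-1. Stack: [s2 s2 s3^-1]
Gen 10 (s3): cancels prior s3^-1. Stack: [s2 s2]
Gen 11 (s2^-1): cancels prior s2. Stack: [s2]
Gen 12 (s2^-1): cancels prior s2. Stack: []
Reduced word: (empty)

Answer: yes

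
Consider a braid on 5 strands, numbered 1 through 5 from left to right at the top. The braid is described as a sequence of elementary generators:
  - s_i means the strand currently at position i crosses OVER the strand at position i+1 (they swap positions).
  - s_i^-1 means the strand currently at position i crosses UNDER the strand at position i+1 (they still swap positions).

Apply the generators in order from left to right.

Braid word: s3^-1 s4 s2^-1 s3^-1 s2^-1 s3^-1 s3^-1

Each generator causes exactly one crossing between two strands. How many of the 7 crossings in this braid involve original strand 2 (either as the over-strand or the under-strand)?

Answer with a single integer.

Answer: 4

Derivation:
Gen 1: crossing 3x4. Involves strand 2? no. Count so far: 0
Gen 2: crossing 3x5. Involves strand 2? no. Count so far: 0
Gen 3: crossing 2x4. Involves strand 2? yes. Count so far: 1
Gen 4: crossing 2x5. Involves strand 2? yes. Count so far: 2
Gen 5: crossing 4x5. Involves strand 2? no. Count so far: 2
Gen 6: crossing 4x2. Involves strand 2? yes. Count so far: 3
Gen 7: crossing 2x4. Involves strand 2? yes. Count so far: 4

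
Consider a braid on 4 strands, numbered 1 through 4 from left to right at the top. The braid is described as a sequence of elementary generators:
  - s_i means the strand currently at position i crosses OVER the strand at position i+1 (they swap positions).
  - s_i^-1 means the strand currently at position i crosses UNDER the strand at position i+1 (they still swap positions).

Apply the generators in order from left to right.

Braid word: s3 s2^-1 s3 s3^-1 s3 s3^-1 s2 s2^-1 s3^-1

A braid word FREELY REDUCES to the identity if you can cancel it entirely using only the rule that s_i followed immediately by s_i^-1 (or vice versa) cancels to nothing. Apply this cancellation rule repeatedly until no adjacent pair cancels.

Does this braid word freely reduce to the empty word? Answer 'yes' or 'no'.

Answer: no

Derivation:
Gen 1 (s3): push. Stack: [s3]
Gen 2 (s2^-1): push. Stack: [s3 s2^-1]
Gen 3 (s3): push. Stack: [s3 s2^-1 s3]
Gen 4 (s3^-1): cancels prior s3. Stack: [s3 s2^-1]
Gen 5 (s3): push. Stack: [s3 s2^-1 s3]
Gen 6 (s3^-1): cancels prior s3. Stack: [s3 s2^-1]
Gen 7 (s2): cancels prior s2^-1. Stack: [s3]
Gen 8 (s2^-1): push. Stack: [s3 s2^-1]
Gen 9 (s3^-1): push. Stack: [s3 s2^-1 s3^-1]
Reduced word: s3 s2^-1 s3^-1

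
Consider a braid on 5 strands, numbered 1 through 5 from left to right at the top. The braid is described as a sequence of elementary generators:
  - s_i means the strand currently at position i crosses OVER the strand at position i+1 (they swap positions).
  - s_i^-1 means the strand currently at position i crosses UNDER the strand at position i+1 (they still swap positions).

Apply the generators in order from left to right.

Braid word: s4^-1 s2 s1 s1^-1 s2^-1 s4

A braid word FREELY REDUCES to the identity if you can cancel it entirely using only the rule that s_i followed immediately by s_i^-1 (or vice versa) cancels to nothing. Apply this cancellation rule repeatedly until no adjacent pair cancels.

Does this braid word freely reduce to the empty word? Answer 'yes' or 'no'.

Answer: yes

Derivation:
Gen 1 (s4^-1): push. Stack: [s4^-1]
Gen 2 (s2): push. Stack: [s4^-1 s2]
Gen 3 (s1): push. Stack: [s4^-1 s2 s1]
Gen 4 (s1^-1): cancels prior s1. Stack: [s4^-1 s2]
Gen 5 (s2^-1): cancels prior s2. Stack: [s4^-1]
Gen 6 (s4): cancels prior s4^-1. Stack: []
Reduced word: (empty)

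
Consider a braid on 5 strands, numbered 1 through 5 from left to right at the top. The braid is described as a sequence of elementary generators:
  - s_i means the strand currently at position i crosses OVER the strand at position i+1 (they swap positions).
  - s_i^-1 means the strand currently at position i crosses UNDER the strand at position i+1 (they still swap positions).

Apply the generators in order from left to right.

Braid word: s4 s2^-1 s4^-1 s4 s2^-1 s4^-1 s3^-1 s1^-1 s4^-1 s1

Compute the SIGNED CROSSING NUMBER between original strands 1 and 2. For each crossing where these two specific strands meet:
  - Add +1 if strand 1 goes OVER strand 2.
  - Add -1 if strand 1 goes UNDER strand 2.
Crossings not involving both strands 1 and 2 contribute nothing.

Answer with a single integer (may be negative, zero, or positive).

Answer: -2

Derivation:
Gen 1: crossing 4x5. Both 1&2? no. Sum: 0
Gen 2: crossing 2x3. Both 1&2? no. Sum: 0
Gen 3: crossing 5x4. Both 1&2? no. Sum: 0
Gen 4: crossing 4x5. Both 1&2? no. Sum: 0
Gen 5: crossing 3x2. Both 1&2? no. Sum: 0
Gen 6: crossing 5x4. Both 1&2? no. Sum: 0
Gen 7: crossing 3x4. Both 1&2? no. Sum: 0
Gen 8: 1 under 2. Both 1&2? yes. Contrib: -1. Sum: -1
Gen 9: crossing 3x5. Both 1&2? no. Sum: -1
Gen 10: 2 over 1. Both 1&2? yes. Contrib: -1. Sum: -2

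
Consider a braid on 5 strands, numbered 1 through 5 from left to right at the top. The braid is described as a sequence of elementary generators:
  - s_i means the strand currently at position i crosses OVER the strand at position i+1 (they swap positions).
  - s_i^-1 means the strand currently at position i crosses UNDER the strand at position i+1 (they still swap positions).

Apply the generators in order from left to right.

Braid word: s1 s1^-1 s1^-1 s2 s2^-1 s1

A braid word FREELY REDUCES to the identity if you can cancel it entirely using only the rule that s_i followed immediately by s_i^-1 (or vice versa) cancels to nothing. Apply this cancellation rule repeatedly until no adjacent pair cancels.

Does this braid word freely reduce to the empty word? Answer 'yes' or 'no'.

Answer: yes

Derivation:
Gen 1 (s1): push. Stack: [s1]
Gen 2 (s1^-1): cancels prior s1. Stack: []
Gen 3 (s1^-1): push. Stack: [s1^-1]
Gen 4 (s2): push. Stack: [s1^-1 s2]
Gen 5 (s2^-1): cancels prior s2. Stack: [s1^-1]
Gen 6 (s1): cancels prior s1^-1. Stack: []
Reduced word: (empty)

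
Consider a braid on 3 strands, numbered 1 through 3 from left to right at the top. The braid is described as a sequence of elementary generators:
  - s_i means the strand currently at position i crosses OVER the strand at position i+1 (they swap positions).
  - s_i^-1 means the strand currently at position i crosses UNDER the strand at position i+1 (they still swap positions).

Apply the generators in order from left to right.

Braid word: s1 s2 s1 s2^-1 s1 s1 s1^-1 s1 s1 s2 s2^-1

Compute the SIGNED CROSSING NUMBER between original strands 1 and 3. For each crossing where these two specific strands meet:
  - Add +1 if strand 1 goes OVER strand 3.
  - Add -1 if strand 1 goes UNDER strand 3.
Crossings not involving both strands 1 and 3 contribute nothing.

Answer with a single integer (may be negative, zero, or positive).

Answer: 2

Derivation:
Gen 1: crossing 1x2. Both 1&3? no. Sum: 0
Gen 2: 1 over 3. Both 1&3? yes. Contrib: +1. Sum: 1
Gen 3: crossing 2x3. Both 1&3? no. Sum: 1
Gen 4: crossing 2x1. Both 1&3? no. Sum: 1
Gen 5: 3 over 1. Both 1&3? yes. Contrib: -1. Sum: 0
Gen 6: 1 over 3. Both 1&3? yes. Contrib: +1. Sum: 1
Gen 7: 3 under 1. Both 1&3? yes. Contrib: +1. Sum: 2
Gen 8: 1 over 3. Both 1&3? yes. Contrib: +1. Sum: 3
Gen 9: 3 over 1. Both 1&3? yes. Contrib: -1. Sum: 2
Gen 10: crossing 3x2. Both 1&3? no. Sum: 2
Gen 11: crossing 2x3. Both 1&3? no. Sum: 2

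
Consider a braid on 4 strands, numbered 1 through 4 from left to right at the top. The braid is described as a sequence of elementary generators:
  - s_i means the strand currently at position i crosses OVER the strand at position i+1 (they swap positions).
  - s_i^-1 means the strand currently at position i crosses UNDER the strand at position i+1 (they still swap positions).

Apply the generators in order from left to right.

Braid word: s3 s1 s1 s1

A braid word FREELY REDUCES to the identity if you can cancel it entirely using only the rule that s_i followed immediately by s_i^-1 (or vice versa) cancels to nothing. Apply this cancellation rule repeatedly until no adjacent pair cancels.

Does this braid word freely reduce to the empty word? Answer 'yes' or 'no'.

Gen 1 (s3): push. Stack: [s3]
Gen 2 (s1): push. Stack: [s3 s1]
Gen 3 (s1): push. Stack: [s3 s1 s1]
Gen 4 (s1): push. Stack: [s3 s1 s1 s1]
Reduced word: s3 s1 s1 s1

Answer: no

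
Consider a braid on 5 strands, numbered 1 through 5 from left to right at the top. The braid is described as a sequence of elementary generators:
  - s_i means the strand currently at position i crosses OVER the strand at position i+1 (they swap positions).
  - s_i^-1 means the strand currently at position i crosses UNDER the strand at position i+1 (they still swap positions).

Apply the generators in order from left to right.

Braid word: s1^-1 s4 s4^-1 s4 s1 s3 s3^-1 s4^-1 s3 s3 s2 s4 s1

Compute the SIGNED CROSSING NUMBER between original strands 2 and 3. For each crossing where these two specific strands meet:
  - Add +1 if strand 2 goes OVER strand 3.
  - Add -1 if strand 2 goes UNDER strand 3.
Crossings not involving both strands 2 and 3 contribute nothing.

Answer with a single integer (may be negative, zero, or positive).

Answer: 1

Derivation:
Gen 1: crossing 1x2. Both 2&3? no. Sum: 0
Gen 2: crossing 4x5. Both 2&3? no. Sum: 0
Gen 3: crossing 5x4. Both 2&3? no. Sum: 0
Gen 4: crossing 4x5. Both 2&3? no. Sum: 0
Gen 5: crossing 2x1. Both 2&3? no. Sum: 0
Gen 6: crossing 3x5. Both 2&3? no. Sum: 0
Gen 7: crossing 5x3. Both 2&3? no. Sum: 0
Gen 8: crossing 5x4. Both 2&3? no. Sum: 0
Gen 9: crossing 3x4. Both 2&3? no. Sum: 0
Gen 10: crossing 4x3. Both 2&3? no. Sum: 0
Gen 11: 2 over 3. Both 2&3? yes. Contrib: +1. Sum: 1
Gen 12: crossing 4x5. Both 2&3? no. Sum: 1
Gen 13: crossing 1x3. Both 2&3? no. Sum: 1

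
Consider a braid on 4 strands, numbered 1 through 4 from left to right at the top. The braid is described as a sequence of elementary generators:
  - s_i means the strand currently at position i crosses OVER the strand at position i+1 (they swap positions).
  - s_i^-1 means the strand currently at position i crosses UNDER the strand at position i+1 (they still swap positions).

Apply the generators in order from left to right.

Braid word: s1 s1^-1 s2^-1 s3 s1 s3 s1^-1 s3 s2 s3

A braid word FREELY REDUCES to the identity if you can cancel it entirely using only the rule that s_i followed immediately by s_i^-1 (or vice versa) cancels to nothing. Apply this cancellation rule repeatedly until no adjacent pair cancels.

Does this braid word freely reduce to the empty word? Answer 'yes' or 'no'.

Answer: no

Derivation:
Gen 1 (s1): push. Stack: [s1]
Gen 2 (s1^-1): cancels prior s1. Stack: []
Gen 3 (s2^-1): push. Stack: [s2^-1]
Gen 4 (s3): push. Stack: [s2^-1 s3]
Gen 5 (s1): push. Stack: [s2^-1 s3 s1]
Gen 6 (s3): push. Stack: [s2^-1 s3 s1 s3]
Gen 7 (s1^-1): push. Stack: [s2^-1 s3 s1 s3 s1^-1]
Gen 8 (s3): push. Stack: [s2^-1 s3 s1 s3 s1^-1 s3]
Gen 9 (s2): push. Stack: [s2^-1 s3 s1 s3 s1^-1 s3 s2]
Gen 10 (s3): push. Stack: [s2^-1 s3 s1 s3 s1^-1 s3 s2 s3]
Reduced word: s2^-1 s3 s1 s3 s1^-1 s3 s2 s3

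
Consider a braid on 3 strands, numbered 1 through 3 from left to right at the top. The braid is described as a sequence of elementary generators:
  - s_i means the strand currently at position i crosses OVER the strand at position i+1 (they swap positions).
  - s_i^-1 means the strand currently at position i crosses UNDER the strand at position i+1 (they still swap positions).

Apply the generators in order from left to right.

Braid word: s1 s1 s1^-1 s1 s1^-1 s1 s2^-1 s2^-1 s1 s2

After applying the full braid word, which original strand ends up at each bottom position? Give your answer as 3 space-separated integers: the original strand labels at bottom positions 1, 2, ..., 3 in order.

Gen 1 (s1): strand 1 crosses over strand 2. Perm now: [2 1 3]
Gen 2 (s1): strand 2 crosses over strand 1. Perm now: [1 2 3]
Gen 3 (s1^-1): strand 1 crosses under strand 2. Perm now: [2 1 3]
Gen 4 (s1): strand 2 crosses over strand 1. Perm now: [1 2 3]
Gen 5 (s1^-1): strand 1 crosses under strand 2. Perm now: [2 1 3]
Gen 6 (s1): strand 2 crosses over strand 1. Perm now: [1 2 3]
Gen 7 (s2^-1): strand 2 crosses under strand 3. Perm now: [1 3 2]
Gen 8 (s2^-1): strand 3 crosses under strand 2. Perm now: [1 2 3]
Gen 9 (s1): strand 1 crosses over strand 2. Perm now: [2 1 3]
Gen 10 (s2): strand 1 crosses over strand 3. Perm now: [2 3 1]

Answer: 2 3 1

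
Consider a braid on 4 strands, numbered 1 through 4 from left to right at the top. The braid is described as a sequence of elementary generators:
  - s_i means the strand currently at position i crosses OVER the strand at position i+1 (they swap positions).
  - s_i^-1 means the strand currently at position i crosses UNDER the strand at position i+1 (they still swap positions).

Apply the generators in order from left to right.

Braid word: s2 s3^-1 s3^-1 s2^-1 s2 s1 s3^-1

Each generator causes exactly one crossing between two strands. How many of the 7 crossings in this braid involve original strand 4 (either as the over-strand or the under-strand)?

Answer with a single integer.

Answer: 3

Derivation:
Gen 1: crossing 2x3. Involves strand 4? no. Count so far: 0
Gen 2: crossing 2x4. Involves strand 4? yes. Count so far: 1
Gen 3: crossing 4x2. Involves strand 4? yes. Count so far: 2
Gen 4: crossing 3x2. Involves strand 4? no. Count so far: 2
Gen 5: crossing 2x3. Involves strand 4? no. Count so far: 2
Gen 6: crossing 1x3. Involves strand 4? no. Count so far: 2
Gen 7: crossing 2x4. Involves strand 4? yes. Count so far: 3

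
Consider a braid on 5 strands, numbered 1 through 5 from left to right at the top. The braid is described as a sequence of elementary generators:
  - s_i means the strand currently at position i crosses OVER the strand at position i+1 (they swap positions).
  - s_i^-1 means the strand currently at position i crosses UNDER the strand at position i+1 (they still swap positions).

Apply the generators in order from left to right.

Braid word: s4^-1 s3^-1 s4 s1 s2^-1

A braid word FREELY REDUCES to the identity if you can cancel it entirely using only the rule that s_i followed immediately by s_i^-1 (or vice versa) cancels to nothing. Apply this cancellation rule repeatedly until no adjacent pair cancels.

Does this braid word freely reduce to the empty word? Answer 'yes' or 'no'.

Gen 1 (s4^-1): push. Stack: [s4^-1]
Gen 2 (s3^-1): push. Stack: [s4^-1 s3^-1]
Gen 3 (s4): push. Stack: [s4^-1 s3^-1 s4]
Gen 4 (s1): push. Stack: [s4^-1 s3^-1 s4 s1]
Gen 5 (s2^-1): push. Stack: [s4^-1 s3^-1 s4 s1 s2^-1]
Reduced word: s4^-1 s3^-1 s4 s1 s2^-1

Answer: no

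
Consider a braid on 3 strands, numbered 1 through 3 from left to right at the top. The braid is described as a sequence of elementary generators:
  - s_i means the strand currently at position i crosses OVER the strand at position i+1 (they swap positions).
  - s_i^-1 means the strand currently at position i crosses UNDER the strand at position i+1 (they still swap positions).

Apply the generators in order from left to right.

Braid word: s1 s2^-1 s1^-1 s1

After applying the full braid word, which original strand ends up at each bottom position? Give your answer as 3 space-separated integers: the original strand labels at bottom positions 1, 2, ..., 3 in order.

Gen 1 (s1): strand 1 crosses over strand 2. Perm now: [2 1 3]
Gen 2 (s2^-1): strand 1 crosses under strand 3. Perm now: [2 3 1]
Gen 3 (s1^-1): strand 2 crosses under strand 3. Perm now: [3 2 1]
Gen 4 (s1): strand 3 crosses over strand 2. Perm now: [2 3 1]

Answer: 2 3 1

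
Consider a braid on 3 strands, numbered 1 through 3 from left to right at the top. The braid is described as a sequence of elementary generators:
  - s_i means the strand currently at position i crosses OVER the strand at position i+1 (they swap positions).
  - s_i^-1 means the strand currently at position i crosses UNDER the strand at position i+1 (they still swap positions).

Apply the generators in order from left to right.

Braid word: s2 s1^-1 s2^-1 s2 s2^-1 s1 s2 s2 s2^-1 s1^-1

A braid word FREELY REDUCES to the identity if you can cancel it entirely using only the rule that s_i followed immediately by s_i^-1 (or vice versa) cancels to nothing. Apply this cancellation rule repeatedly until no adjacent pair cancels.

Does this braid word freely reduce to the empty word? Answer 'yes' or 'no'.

Answer: no

Derivation:
Gen 1 (s2): push. Stack: [s2]
Gen 2 (s1^-1): push. Stack: [s2 s1^-1]
Gen 3 (s2^-1): push. Stack: [s2 s1^-1 s2^-1]
Gen 4 (s2): cancels prior s2^-1. Stack: [s2 s1^-1]
Gen 5 (s2^-1): push. Stack: [s2 s1^-1 s2^-1]
Gen 6 (s1): push. Stack: [s2 s1^-1 s2^-1 s1]
Gen 7 (s2): push. Stack: [s2 s1^-1 s2^-1 s1 s2]
Gen 8 (s2): push. Stack: [s2 s1^-1 s2^-1 s1 s2 s2]
Gen 9 (s2^-1): cancels prior s2. Stack: [s2 s1^-1 s2^-1 s1 s2]
Gen 10 (s1^-1): push. Stack: [s2 s1^-1 s2^-1 s1 s2 s1^-1]
Reduced word: s2 s1^-1 s2^-1 s1 s2 s1^-1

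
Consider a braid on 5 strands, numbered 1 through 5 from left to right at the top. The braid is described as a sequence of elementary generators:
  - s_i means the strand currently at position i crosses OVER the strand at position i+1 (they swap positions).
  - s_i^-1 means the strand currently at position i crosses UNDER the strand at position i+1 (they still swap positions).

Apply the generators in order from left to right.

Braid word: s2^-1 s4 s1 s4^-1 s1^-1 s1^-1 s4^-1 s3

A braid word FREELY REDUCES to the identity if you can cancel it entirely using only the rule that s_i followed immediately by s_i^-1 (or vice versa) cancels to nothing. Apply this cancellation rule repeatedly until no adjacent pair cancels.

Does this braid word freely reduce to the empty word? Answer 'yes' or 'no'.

Answer: no

Derivation:
Gen 1 (s2^-1): push. Stack: [s2^-1]
Gen 2 (s4): push. Stack: [s2^-1 s4]
Gen 3 (s1): push. Stack: [s2^-1 s4 s1]
Gen 4 (s4^-1): push. Stack: [s2^-1 s4 s1 s4^-1]
Gen 5 (s1^-1): push. Stack: [s2^-1 s4 s1 s4^-1 s1^-1]
Gen 6 (s1^-1): push. Stack: [s2^-1 s4 s1 s4^-1 s1^-1 s1^-1]
Gen 7 (s4^-1): push. Stack: [s2^-1 s4 s1 s4^-1 s1^-1 s1^-1 s4^-1]
Gen 8 (s3): push. Stack: [s2^-1 s4 s1 s4^-1 s1^-1 s1^-1 s4^-1 s3]
Reduced word: s2^-1 s4 s1 s4^-1 s1^-1 s1^-1 s4^-1 s3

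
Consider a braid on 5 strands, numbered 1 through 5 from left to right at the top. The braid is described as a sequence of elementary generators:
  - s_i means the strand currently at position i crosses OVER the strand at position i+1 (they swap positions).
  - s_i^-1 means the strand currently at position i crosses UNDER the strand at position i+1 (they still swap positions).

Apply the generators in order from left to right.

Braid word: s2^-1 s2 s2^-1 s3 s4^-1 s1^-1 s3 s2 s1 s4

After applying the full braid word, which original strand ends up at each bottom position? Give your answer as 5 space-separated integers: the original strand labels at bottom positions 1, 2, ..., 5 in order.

Answer: 5 3 1 2 4

Derivation:
Gen 1 (s2^-1): strand 2 crosses under strand 3. Perm now: [1 3 2 4 5]
Gen 2 (s2): strand 3 crosses over strand 2. Perm now: [1 2 3 4 5]
Gen 3 (s2^-1): strand 2 crosses under strand 3. Perm now: [1 3 2 4 5]
Gen 4 (s3): strand 2 crosses over strand 4. Perm now: [1 3 4 2 5]
Gen 5 (s4^-1): strand 2 crosses under strand 5. Perm now: [1 3 4 5 2]
Gen 6 (s1^-1): strand 1 crosses under strand 3. Perm now: [3 1 4 5 2]
Gen 7 (s3): strand 4 crosses over strand 5. Perm now: [3 1 5 4 2]
Gen 8 (s2): strand 1 crosses over strand 5. Perm now: [3 5 1 4 2]
Gen 9 (s1): strand 3 crosses over strand 5. Perm now: [5 3 1 4 2]
Gen 10 (s4): strand 4 crosses over strand 2. Perm now: [5 3 1 2 4]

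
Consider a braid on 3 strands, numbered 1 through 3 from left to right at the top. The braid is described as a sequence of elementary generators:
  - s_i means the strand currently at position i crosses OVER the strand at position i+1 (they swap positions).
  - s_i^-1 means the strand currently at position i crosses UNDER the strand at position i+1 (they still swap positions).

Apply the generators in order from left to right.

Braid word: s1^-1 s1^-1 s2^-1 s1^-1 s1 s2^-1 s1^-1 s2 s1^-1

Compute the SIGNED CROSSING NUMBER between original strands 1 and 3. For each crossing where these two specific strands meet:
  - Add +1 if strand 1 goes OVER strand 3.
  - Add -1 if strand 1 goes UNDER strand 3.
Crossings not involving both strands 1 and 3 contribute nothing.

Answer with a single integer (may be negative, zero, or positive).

Answer: -1

Derivation:
Gen 1: crossing 1x2. Both 1&3? no. Sum: 0
Gen 2: crossing 2x1. Both 1&3? no. Sum: 0
Gen 3: crossing 2x3. Both 1&3? no. Sum: 0
Gen 4: 1 under 3. Both 1&3? yes. Contrib: -1. Sum: -1
Gen 5: 3 over 1. Both 1&3? yes. Contrib: -1. Sum: -2
Gen 6: crossing 3x2. Both 1&3? no. Sum: -2
Gen 7: crossing 1x2. Both 1&3? no. Sum: -2
Gen 8: 1 over 3. Both 1&3? yes. Contrib: +1. Sum: -1
Gen 9: crossing 2x3. Both 1&3? no. Sum: -1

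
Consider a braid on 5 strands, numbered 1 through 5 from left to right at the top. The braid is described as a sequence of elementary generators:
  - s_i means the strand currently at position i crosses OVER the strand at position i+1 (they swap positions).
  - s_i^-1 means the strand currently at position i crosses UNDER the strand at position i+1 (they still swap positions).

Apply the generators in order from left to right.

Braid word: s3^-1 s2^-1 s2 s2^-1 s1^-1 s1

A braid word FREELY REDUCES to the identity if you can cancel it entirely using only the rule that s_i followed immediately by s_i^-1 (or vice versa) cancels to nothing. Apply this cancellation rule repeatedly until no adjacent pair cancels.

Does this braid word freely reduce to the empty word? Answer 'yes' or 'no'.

Gen 1 (s3^-1): push. Stack: [s3^-1]
Gen 2 (s2^-1): push. Stack: [s3^-1 s2^-1]
Gen 3 (s2): cancels prior s2^-1. Stack: [s3^-1]
Gen 4 (s2^-1): push. Stack: [s3^-1 s2^-1]
Gen 5 (s1^-1): push. Stack: [s3^-1 s2^-1 s1^-1]
Gen 6 (s1): cancels prior s1^-1. Stack: [s3^-1 s2^-1]
Reduced word: s3^-1 s2^-1

Answer: no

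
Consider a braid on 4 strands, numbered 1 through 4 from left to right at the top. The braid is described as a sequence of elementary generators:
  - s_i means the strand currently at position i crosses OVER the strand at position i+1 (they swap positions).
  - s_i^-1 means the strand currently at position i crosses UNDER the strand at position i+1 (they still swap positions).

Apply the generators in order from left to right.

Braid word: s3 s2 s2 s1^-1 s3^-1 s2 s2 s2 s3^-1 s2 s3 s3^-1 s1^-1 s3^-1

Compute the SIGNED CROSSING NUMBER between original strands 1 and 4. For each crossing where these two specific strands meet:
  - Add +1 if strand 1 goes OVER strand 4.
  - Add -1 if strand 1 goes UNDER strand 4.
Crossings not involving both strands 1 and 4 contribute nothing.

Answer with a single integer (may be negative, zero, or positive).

Gen 1: crossing 3x4. Both 1&4? no. Sum: 0
Gen 2: crossing 2x4. Both 1&4? no. Sum: 0
Gen 3: crossing 4x2. Both 1&4? no. Sum: 0
Gen 4: crossing 1x2. Both 1&4? no. Sum: 0
Gen 5: crossing 4x3. Both 1&4? no. Sum: 0
Gen 6: crossing 1x3. Both 1&4? no. Sum: 0
Gen 7: crossing 3x1. Both 1&4? no. Sum: 0
Gen 8: crossing 1x3. Both 1&4? no. Sum: 0
Gen 9: 1 under 4. Both 1&4? yes. Contrib: -1. Sum: -1
Gen 10: crossing 3x4. Both 1&4? no. Sum: -1
Gen 11: crossing 3x1. Both 1&4? no. Sum: -1
Gen 12: crossing 1x3. Both 1&4? no. Sum: -1
Gen 13: crossing 2x4. Both 1&4? no. Sum: -1
Gen 14: crossing 3x1. Both 1&4? no. Sum: -1

Answer: -1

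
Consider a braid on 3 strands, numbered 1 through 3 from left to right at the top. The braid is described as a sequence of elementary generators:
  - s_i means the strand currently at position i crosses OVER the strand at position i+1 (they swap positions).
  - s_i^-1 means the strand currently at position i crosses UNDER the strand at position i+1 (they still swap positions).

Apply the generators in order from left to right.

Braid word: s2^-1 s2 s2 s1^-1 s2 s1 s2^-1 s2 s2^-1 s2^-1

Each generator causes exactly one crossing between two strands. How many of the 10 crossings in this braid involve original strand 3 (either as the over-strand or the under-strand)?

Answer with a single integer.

Answer: 9

Derivation:
Gen 1: crossing 2x3. Involves strand 3? yes. Count so far: 1
Gen 2: crossing 3x2. Involves strand 3? yes. Count so far: 2
Gen 3: crossing 2x3. Involves strand 3? yes. Count so far: 3
Gen 4: crossing 1x3. Involves strand 3? yes. Count so far: 4
Gen 5: crossing 1x2. Involves strand 3? no. Count so far: 4
Gen 6: crossing 3x2. Involves strand 3? yes. Count so far: 5
Gen 7: crossing 3x1. Involves strand 3? yes. Count so far: 6
Gen 8: crossing 1x3. Involves strand 3? yes. Count so far: 7
Gen 9: crossing 3x1. Involves strand 3? yes. Count so far: 8
Gen 10: crossing 1x3. Involves strand 3? yes. Count so far: 9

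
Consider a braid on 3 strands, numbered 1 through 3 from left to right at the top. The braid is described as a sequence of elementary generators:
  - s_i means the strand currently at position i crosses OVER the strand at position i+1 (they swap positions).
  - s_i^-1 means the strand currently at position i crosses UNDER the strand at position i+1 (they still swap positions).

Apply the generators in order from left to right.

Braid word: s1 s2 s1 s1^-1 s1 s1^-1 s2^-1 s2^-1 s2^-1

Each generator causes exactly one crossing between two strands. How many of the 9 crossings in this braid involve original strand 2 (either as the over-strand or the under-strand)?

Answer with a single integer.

Gen 1: crossing 1x2. Involves strand 2? yes. Count so far: 1
Gen 2: crossing 1x3. Involves strand 2? no. Count so far: 1
Gen 3: crossing 2x3. Involves strand 2? yes. Count so far: 2
Gen 4: crossing 3x2. Involves strand 2? yes. Count so far: 3
Gen 5: crossing 2x3. Involves strand 2? yes. Count so far: 4
Gen 6: crossing 3x2. Involves strand 2? yes. Count so far: 5
Gen 7: crossing 3x1. Involves strand 2? no. Count so far: 5
Gen 8: crossing 1x3. Involves strand 2? no. Count so far: 5
Gen 9: crossing 3x1. Involves strand 2? no. Count so far: 5

Answer: 5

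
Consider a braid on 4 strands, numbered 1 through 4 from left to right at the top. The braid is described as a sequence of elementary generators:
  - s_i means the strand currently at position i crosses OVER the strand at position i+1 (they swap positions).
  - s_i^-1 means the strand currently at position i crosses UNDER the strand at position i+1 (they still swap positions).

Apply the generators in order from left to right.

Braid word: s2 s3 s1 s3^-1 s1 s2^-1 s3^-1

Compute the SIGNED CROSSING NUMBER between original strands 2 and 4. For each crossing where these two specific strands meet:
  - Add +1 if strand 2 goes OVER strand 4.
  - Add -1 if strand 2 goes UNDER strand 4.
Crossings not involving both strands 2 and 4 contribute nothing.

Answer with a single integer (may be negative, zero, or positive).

Answer: 2

Derivation:
Gen 1: crossing 2x3. Both 2&4? no. Sum: 0
Gen 2: 2 over 4. Both 2&4? yes. Contrib: +1. Sum: 1
Gen 3: crossing 1x3. Both 2&4? no. Sum: 1
Gen 4: 4 under 2. Both 2&4? yes. Contrib: +1. Sum: 2
Gen 5: crossing 3x1. Both 2&4? no. Sum: 2
Gen 6: crossing 3x2. Both 2&4? no. Sum: 2
Gen 7: crossing 3x4. Both 2&4? no. Sum: 2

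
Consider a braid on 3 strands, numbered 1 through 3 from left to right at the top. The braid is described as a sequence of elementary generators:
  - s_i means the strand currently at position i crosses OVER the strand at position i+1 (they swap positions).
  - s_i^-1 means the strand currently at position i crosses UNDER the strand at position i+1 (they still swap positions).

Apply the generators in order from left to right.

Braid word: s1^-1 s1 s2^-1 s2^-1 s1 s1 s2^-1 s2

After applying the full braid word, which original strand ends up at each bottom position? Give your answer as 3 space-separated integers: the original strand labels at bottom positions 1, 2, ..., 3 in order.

Answer: 1 2 3

Derivation:
Gen 1 (s1^-1): strand 1 crosses under strand 2. Perm now: [2 1 3]
Gen 2 (s1): strand 2 crosses over strand 1. Perm now: [1 2 3]
Gen 3 (s2^-1): strand 2 crosses under strand 3. Perm now: [1 3 2]
Gen 4 (s2^-1): strand 3 crosses under strand 2. Perm now: [1 2 3]
Gen 5 (s1): strand 1 crosses over strand 2. Perm now: [2 1 3]
Gen 6 (s1): strand 2 crosses over strand 1. Perm now: [1 2 3]
Gen 7 (s2^-1): strand 2 crosses under strand 3. Perm now: [1 3 2]
Gen 8 (s2): strand 3 crosses over strand 2. Perm now: [1 2 3]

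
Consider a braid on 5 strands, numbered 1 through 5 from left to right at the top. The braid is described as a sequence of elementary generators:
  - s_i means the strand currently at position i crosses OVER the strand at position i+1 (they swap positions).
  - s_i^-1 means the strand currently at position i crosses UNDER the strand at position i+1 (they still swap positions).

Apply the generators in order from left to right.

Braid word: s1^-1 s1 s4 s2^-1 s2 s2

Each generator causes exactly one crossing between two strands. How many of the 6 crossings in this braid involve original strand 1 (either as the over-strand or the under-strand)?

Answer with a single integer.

Answer: 2

Derivation:
Gen 1: crossing 1x2. Involves strand 1? yes. Count so far: 1
Gen 2: crossing 2x1. Involves strand 1? yes. Count so far: 2
Gen 3: crossing 4x5. Involves strand 1? no. Count so far: 2
Gen 4: crossing 2x3. Involves strand 1? no. Count so far: 2
Gen 5: crossing 3x2. Involves strand 1? no. Count so far: 2
Gen 6: crossing 2x3. Involves strand 1? no. Count so far: 2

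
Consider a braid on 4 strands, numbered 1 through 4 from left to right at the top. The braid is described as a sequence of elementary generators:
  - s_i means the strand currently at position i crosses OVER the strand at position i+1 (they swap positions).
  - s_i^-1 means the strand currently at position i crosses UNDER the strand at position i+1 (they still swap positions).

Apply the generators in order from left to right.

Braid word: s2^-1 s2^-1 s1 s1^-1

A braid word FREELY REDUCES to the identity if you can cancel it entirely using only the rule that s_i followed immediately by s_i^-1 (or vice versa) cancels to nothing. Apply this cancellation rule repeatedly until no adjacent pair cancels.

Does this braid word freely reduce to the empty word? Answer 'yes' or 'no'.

Answer: no

Derivation:
Gen 1 (s2^-1): push. Stack: [s2^-1]
Gen 2 (s2^-1): push. Stack: [s2^-1 s2^-1]
Gen 3 (s1): push. Stack: [s2^-1 s2^-1 s1]
Gen 4 (s1^-1): cancels prior s1. Stack: [s2^-1 s2^-1]
Reduced word: s2^-1 s2^-1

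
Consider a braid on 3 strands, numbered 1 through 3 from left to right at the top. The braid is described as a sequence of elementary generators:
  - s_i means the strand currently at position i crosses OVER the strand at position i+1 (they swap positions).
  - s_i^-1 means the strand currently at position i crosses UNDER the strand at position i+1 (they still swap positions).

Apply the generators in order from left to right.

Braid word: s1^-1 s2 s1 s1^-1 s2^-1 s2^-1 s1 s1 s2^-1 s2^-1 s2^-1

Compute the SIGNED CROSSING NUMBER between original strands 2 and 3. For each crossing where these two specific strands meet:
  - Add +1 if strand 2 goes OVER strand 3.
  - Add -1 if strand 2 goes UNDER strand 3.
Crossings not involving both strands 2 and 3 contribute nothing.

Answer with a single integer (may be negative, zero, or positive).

Answer: 2

Derivation:
Gen 1: crossing 1x2. Both 2&3? no. Sum: 0
Gen 2: crossing 1x3. Both 2&3? no. Sum: 0
Gen 3: 2 over 3. Both 2&3? yes. Contrib: +1. Sum: 1
Gen 4: 3 under 2. Both 2&3? yes. Contrib: +1. Sum: 2
Gen 5: crossing 3x1. Both 2&3? no. Sum: 2
Gen 6: crossing 1x3. Both 2&3? no. Sum: 2
Gen 7: 2 over 3. Both 2&3? yes. Contrib: +1. Sum: 3
Gen 8: 3 over 2. Both 2&3? yes. Contrib: -1. Sum: 2
Gen 9: crossing 3x1. Both 2&3? no. Sum: 2
Gen 10: crossing 1x3. Both 2&3? no. Sum: 2
Gen 11: crossing 3x1. Both 2&3? no. Sum: 2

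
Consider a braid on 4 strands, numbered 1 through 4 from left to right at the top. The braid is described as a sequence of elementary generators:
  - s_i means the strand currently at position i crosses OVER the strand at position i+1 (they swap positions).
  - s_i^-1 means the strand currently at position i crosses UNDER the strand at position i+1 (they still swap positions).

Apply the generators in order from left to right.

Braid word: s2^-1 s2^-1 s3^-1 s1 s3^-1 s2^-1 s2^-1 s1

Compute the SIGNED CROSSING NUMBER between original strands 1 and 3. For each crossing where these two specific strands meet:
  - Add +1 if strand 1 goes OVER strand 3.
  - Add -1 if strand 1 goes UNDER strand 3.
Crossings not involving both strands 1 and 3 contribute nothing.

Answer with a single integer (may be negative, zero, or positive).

Gen 1: crossing 2x3. Both 1&3? no. Sum: 0
Gen 2: crossing 3x2. Both 1&3? no. Sum: 0
Gen 3: crossing 3x4. Both 1&3? no. Sum: 0
Gen 4: crossing 1x2. Both 1&3? no. Sum: 0
Gen 5: crossing 4x3. Both 1&3? no. Sum: 0
Gen 6: 1 under 3. Both 1&3? yes. Contrib: -1. Sum: -1
Gen 7: 3 under 1. Both 1&3? yes. Contrib: +1. Sum: 0
Gen 8: crossing 2x1. Both 1&3? no. Sum: 0

Answer: 0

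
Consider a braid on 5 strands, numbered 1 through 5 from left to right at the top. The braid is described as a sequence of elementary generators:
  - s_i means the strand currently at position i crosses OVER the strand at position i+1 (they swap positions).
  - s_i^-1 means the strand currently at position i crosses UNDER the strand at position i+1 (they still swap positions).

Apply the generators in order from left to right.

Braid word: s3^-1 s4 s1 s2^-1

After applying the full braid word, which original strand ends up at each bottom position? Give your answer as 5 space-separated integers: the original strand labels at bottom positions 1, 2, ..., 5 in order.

Answer: 2 4 1 5 3

Derivation:
Gen 1 (s3^-1): strand 3 crosses under strand 4. Perm now: [1 2 4 3 5]
Gen 2 (s4): strand 3 crosses over strand 5. Perm now: [1 2 4 5 3]
Gen 3 (s1): strand 1 crosses over strand 2. Perm now: [2 1 4 5 3]
Gen 4 (s2^-1): strand 1 crosses under strand 4. Perm now: [2 4 1 5 3]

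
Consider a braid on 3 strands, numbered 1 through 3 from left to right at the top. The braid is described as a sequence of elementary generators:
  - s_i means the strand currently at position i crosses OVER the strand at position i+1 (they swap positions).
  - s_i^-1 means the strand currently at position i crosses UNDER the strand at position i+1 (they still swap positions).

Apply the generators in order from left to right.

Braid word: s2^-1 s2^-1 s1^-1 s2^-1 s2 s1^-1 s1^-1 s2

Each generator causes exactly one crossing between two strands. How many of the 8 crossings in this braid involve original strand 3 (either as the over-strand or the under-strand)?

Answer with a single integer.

Answer: 5

Derivation:
Gen 1: crossing 2x3. Involves strand 3? yes. Count so far: 1
Gen 2: crossing 3x2. Involves strand 3? yes. Count so far: 2
Gen 3: crossing 1x2. Involves strand 3? no. Count so far: 2
Gen 4: crossing 1x3. Involves strand 3? yes. Count so far: 3
Gen 5: crossing 3x1. Involves strand 3? yes. Count so far: 4
Gen 6: crossing 2x1. Involves strand 3? no. Count so far: 4
Gen 7: crossing 1x2. Involves strand 3? no. Count so far: 4
Gen 8: crossing 1x3. Involves strand 3? yes. Count so far: 5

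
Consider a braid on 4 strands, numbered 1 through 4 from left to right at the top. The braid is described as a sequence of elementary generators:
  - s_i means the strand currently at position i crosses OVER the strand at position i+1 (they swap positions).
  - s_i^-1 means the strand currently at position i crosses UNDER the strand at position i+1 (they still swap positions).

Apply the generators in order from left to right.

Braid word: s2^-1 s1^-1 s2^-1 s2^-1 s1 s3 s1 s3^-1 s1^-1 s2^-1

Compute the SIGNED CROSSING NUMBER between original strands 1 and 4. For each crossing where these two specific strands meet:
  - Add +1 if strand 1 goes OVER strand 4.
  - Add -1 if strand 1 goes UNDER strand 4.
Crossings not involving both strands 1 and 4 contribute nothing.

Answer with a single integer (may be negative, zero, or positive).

Gen 1: crossing 2x3. Both 1&4? no. Sum: 0
Gen 2: crossing 1x3. Both 1&4? no. Sum: 0
Gen 3: crossing 1x2. Both 1&4? no. Sum: 0
Gen 4: crossing 2x1. Both 1&4? no. Sum: 0
Gen 5: crossing 3x1. Both 1&4? no. Sum: 0
Gen 6: crossing 2x4. Both 1&4? no. Sum: 0
Gen 7: crossing 1x3. Both 1&4? no. Sum: 0
Gen 8: crossing 4x2. Both 1&4? no. Sum: 0
Gen 9: crossing 3x1. Both 1&4? no. Sum: 0
Gen 10: crossing 3x2. Both 1&4? no. Sum: 0

Answer: 0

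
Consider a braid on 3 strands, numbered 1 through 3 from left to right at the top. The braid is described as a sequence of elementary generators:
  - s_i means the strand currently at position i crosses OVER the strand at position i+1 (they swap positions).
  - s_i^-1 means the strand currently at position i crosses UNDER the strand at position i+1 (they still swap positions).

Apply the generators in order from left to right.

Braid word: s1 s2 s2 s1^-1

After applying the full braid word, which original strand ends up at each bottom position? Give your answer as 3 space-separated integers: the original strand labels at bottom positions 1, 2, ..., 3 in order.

Answer: 1 2 3

Derivation:
Gen 1 (s1): strand 1 crosses over strand 2. Perm now: [2 1 3]
Gen 2 (s2): strand 1 crosses over strand 3. Perm now: [2 3 1]
Gen 3 (s2): strand 3 crosses over strand 1. Perm now: [2 1 3]
Gen 4 (s1^-1): strand 2 crosses under strand 1. Perm now: [1 2 3]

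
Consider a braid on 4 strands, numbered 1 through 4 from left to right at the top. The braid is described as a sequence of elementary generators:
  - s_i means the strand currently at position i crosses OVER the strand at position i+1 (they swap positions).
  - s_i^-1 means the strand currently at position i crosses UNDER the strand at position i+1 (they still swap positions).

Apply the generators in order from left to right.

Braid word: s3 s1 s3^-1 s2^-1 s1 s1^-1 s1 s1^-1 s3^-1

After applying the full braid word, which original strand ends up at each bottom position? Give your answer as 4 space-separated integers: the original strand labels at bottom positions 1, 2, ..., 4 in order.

Gen 1 (s3): strand 3 crosses over strand 4. Perm now: [1 2 4 3]
Gen 2 (s1): strand 1 crosses over strand 2. Perm now: [2 1 4 3]
Gen 3 (s3^-1): strand 4 crosses under strand 3. Perm now: [2 1 3 4]
Gen 4 (s2^-1): strand 1 crosses under strand 3. Perm now: [2 3 1 4]
Gen 5 (s1): strand 2 crosses over strand 3. Perm now: [3 2 1 4]
Gen 6 (s1^-1): strand 3 crosses under strand 2. Perm now: [2 3 1 4]
Gen 7 (s1): strand 2 crosses over strand 3. Perm now: [3 2 1 4]
Gen 8 (s1^-1): strand 3 crosses under strand 2. Perm now: [2 3 1 4]
Gen 9 (s3^-1): strand 1 crosses under strand 4. Perm now: [2 3 4 1]

Answer: 2 3 4 1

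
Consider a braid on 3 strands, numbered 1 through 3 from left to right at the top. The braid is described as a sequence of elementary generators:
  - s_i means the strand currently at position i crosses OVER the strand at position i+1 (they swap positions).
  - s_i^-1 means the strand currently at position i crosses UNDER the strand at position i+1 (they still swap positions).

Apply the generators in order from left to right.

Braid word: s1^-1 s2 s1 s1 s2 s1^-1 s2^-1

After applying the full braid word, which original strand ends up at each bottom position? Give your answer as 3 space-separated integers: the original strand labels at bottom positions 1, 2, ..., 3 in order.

Gen 1 (s1^-1): strand 1 crosses under strand 2. Perm now: [2 1 3]
Gen 2 (s2): strand 1 crosses over strand 3. Perm now: [2 3 1]
Gen 3 (s1): strand 2 crosses over strand 3. Perm now: [3 2 1]
Gen 4 (s1): strand 3 crosses over strand 2. Perm now: [2 3 1]
Gen 5 (s2): strand 3 crosses over strand 1. Perm now: [2 1 3]
Gen 6 (s1^-1): strand 2 crosses under strand 1. Perm now: [1 2 3]
Gen 7 (s2^-1): strand 2 crosses under strand 3. Perm now: [1 3 2]

Answer: 1 3 2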